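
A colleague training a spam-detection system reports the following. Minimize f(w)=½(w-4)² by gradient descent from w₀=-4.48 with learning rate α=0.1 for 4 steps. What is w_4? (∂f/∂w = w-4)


step 1: grad = -4.48-4 = -8.48; w = -4.48 - 0.1·(-8.48) = -3.632
step 2: grad = -3.632-4 = -7.632; w = -3.632 - 0.1·(-7.632) = -2.8688
step 3: grad = -2.8688-4 = -6.8688; w = -2.8688 - 0.1·(-6.8688) = -2.18192
step 4: grad = -2.18192-4 = -6.18192; w = -2.18192 - 0.1·(-6.18192) = -1.563728

-1.563728


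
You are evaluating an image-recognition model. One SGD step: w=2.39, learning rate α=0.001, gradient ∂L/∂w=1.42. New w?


w_new = w - α·∇
= 2.39 - 0.001·1.42
= 2.39 - 0.00142
= 2.38858

2.38858


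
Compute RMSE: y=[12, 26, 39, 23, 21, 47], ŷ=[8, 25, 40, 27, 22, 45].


MSE = 39/6 = 6.5
RMSE = √(39/6) = 2.5495

2.5495


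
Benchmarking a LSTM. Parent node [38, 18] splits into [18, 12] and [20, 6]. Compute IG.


Parent = [38, 18], H_parent = 0.9059
H_left = 0.971 (n=30), H_right = 0.7793 (n=26)
H_children = (30/56)·0.971 + (26/56)·0.7793 = 0.882
IG = 0.9059 - 0.882 = 0.0239

0.0239


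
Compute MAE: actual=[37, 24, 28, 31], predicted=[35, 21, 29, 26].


Absolute errors: |37-35|=2, |24-21|=3, |28-29|=1, |31-26|=5
Sum = 11
MAE = 11/4 = 11/4

11/4


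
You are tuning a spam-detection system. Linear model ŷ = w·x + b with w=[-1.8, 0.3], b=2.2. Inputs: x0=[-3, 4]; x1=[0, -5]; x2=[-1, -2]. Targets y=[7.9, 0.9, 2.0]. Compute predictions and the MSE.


ŷ0 = (-1.8)·(-3) + (0.3)·(4) + 2.2 = 8.8
ŷ1 = (-1.8)·(0) + (0.3)·(-5) + 2.2 = 0.7
ŷ2 = (-1.8)·(-1) + (0.3)·(-2) + 2.2 = 3.4
errors² = [0.81, 0.04, 1.96]
MSE = 2.8100/3 = 0.9367

0.9367


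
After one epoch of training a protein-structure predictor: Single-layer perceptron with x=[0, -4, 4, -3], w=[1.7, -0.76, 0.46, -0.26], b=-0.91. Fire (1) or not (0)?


z = (0)·(1.7) + (-4)·(-0.76) + (4)·(0.46) + (-3)·(-0.26) - 0.91
  = 4.75
step(z) = 1 (z≥0)

1


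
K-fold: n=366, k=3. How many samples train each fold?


Fold size = 366/3 = 122
Training per fold = 366 - 122 = 244

244


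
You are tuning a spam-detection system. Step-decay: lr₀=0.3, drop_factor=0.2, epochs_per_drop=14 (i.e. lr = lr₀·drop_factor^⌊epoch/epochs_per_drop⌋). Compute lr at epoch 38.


n_drops = ⌊38/14⌋ = 2
lr = 0.3·0.2^2 = 0.3·0.04 = 0.012

0.012


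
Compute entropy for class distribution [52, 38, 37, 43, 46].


Probabilities: [52/216, 38/216, 37/216, 43/216, 46/216] ≈ [0.2407, 0.1759, 0.1713, 0.1991, 0.213]
H = -((52/216)·log₂(52/216) + (38/216)·log₂(38/216) + (37/216)·log₂(37/216) + (43/216)·log₂(43/216) + (46/216)·log₂(46/216))
  = 2.3104 bits

2.3104 bits


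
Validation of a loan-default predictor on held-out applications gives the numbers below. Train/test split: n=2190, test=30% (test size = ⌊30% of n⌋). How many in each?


Test = ⌊2190·30/100⌋ = 657
Train = 2190 - 657 = 1533

Train: 1533, Test: 657


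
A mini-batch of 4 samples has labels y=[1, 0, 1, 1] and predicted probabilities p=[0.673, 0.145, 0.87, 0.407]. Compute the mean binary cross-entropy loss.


L[0] = -ln(0.673) = 0.396
L[1] = -ln(1-0.145) = -ln(0.855) = 0.1567
L[2] = -ln(0.87) = 0.1393
L[3] = -ln(0.407) = 0.8989
mean = (0.396 + 0.1567 + 0.1393 + 0.8989)/4 = 0.3977

0.3977


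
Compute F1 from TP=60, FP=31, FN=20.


Precision = 60/91 = 0.6593
Recall = 60/80 = 0.75
F1 = 2·P·R/(P+R) = 2·TP/(2·TP+FP+FN) = 120/(120+31+20) = 120/171 = 0.7018

0.7018


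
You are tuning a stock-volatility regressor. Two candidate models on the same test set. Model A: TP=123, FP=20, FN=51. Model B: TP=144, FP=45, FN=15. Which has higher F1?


Model A: P=123/143=0.8601, R=123/174=0.7069, F1=2PR/(P+R)=2TP/(2TP+FP+FN)=246/317=0.776
Model B: P=144/189=0.7619, R=144/159=0.9057, F1=2PR/(P+R)=2TP/(2TP+FP+FN)=288/348=0.8276
0.776 < 0.8276 → Model B

Model B


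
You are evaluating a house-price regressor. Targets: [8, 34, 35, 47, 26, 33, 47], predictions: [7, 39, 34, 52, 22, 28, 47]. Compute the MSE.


Squared errors: (8-7)²=1, (34-39)²=25, (35-34)²=1, (47-52)²=25, (26-22)²=16, (33-28)²=25, (47-47)²=0
Sum = 93
MSE = 93/7 = 93/7

93/7


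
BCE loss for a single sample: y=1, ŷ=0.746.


BCE = -[y·ln(p) + (1-y)·ln(1-p)]
= -1·ln(0.746) - 0
= -ln(0.746) = 0.293

0.293


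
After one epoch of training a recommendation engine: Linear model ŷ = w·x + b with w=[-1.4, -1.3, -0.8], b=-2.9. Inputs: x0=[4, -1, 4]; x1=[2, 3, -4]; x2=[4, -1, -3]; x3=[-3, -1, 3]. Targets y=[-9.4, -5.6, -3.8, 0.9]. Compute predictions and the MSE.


ŷ0 = (-1.4)·(4) + (-1.3)·(-1) + (-0.8)·(4) - 2.9 = -10.4
ŷ1 = (-1.4)·(2) + (-1.3)·(3) + (-0.8)·(-4) - 2.9 = -6.4
ŷ2 = (-1.4)·(4) + (-1.3)·(-1) + (-0.8)·(-3) - 2.9 = -4.8
ŷ3 = (-1.4)·(-3) + (-1.3)·(-1) + (-0.8)·(3) - 2.9 = 0.2
errors² = [1.0, 0.64, 1.0, 0.49]
MSE = 3.1300/4 = 0.7825

0.7825


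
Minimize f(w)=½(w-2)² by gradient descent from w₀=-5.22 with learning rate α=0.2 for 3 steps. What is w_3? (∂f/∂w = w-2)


step 1: grad = -5.22-2 = -7.22; w = -5.22 - 0.2·(-7.22) = -3.776
step 2: grad = -3.776-2 = -5.776; w = -3.776 - 0.2·(-5.776) = -2.6208
step 3: grad = -2.6208-2 = -4.6208; w = -2.6208 - 0.2·(-4.6208) = -1.69664

-1.69664


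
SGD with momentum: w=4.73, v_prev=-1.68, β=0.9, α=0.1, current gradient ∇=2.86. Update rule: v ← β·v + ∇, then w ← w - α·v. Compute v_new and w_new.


v_new = 0.9·-1.68 + 2.86 = -1.512 + 2.86 = 1.348
w_new = 4.73 - 0.1·1.348 = 4.73 - 0.1348 = 4.5952

v_new=1.348, w_new=4.5952


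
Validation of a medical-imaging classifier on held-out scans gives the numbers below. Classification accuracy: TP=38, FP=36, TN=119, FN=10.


Accuracy = (TP+TN)/(TP+TN+FP+FN)
= (38+119)/(203)
= 157/203 = 77.34%

77.34%


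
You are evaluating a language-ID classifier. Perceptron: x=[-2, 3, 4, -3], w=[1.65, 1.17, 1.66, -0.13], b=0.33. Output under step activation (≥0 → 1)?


z = (-2)·(1.65) + (3)·(1.17) + (4)·(1.66) + (-3)·(-0.13) + 0.33
  = 7.57
step(z) = 1 (z≥0)

1


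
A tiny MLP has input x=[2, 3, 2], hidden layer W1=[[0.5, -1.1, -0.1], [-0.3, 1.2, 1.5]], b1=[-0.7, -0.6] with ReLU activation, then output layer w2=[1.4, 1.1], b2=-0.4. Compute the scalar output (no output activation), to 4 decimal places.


z1[0] = (0.5)·(2) + (-1.1)·(3) + (-0.1)·(2) - 0.7 = -3.2
z1[1] = (-0.3)·(2) + (1.2)·(3) + (1.5)·(2) - 0.6 = 5.4
h = ReLU(z1) = [0.0, 5.4]
output = (1.4)·(0.0) + (1.1)·(5.4) - 0.4 = 5.54

5.54


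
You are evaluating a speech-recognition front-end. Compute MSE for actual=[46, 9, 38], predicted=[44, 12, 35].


Squared errors: (46-44)²=4, (9-12)²=9, (38-35)²=9
Sum = 22
MSE = 22/3 = 22/3

22/3


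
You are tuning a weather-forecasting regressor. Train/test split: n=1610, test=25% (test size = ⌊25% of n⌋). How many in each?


Test = ⌊1610·25/100⌋ = 402
Train = 1610 - 402 = 1208

Train: 1208, Test: 402


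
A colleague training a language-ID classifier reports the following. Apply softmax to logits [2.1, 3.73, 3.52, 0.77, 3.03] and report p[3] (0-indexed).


Exponentials: e^2.1=8.1662, e^3.73=41.6791, e^3.52=33.7844, e^0.77=2.1598, e^3.03=20.6972
Sum = 106.4867
Softmax = [0.0767, 0.3914, 0.3173, 0.0203, 0.1944]
p[3] = 2.1598/106.4867 = 0.0203

0.0203


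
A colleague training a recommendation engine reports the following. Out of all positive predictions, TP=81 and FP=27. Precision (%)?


Precision = TP/(TP+FP)
= 81/(81+27)
= 81/108 = 75.0%

75.0%


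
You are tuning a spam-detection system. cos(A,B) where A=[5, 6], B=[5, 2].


A·B = 5·5 + 6·2 = 37
‖A‖ = √61 = 7.8102, ‖B‖ = √29 = 5.3852
cos = 37/(√61·√29) = 37/√1769 = 0.8797

0.8797


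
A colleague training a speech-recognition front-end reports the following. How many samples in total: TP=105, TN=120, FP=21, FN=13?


Total = TP + TN + FP + FN
= 105 + 120 + 21 + 13
= 259
(Predicted positive: 126, predicted negative: 133)

259


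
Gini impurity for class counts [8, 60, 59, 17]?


Probabilities: [8/144, 60/144, 59/144, 17/144] ≈ [0.0556, 0.4167, 0.4097, 0.1181]
Σpᵢ² = (64 + 3600 + 3481 + 289)/144² = 7434/20736
Gini = 1 - Σpᵢ² = 1 - 7434/20736 = 0.6415

0.6415


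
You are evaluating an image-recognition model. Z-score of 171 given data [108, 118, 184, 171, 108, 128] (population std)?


μ = 136.1667, σ = 30.2347
z = (171 - 136.1667)/30.2347 = 1.1521

1.1521


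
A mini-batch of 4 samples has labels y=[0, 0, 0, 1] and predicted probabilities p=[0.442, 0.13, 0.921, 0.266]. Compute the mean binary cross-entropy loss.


L[0] = -ln(1-0.442) = -ln(0.558) = 0.5834
L[1] = -ln(1-0.13) = -ln(0.87) = 0.1393
L[2] = -ln(1-0.921) = -ln(0.079) = 2.5383
L[3] = -ln(0.266) = 1.3243
mean = (0.5834 + 0.1393 + 2.5383 + 1.3243)/4 = 1.1463

1.1463


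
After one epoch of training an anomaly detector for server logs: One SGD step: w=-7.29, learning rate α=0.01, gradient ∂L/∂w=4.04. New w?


w_new = w - α·∇
= -7.29 - 0.01·4.04
= -7.29 - 0.0404
= -7.3304

-7.3304


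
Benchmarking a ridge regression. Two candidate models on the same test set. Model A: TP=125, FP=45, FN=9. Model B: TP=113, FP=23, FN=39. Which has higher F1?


Model A: P=125/170=0.7353, R=125/134=0.9328, F1=2PR/(P+R)=2TP/(2TP+FP+FN)=250/304=0.8224
Model B: P=113/136=0.8309, R=113/152=0.7434, F1=2PR/(P+R)=2TP/(2TP+FP+FN)=226/288=0.7847
0.8224 > 0.7847 → Model A

Model A


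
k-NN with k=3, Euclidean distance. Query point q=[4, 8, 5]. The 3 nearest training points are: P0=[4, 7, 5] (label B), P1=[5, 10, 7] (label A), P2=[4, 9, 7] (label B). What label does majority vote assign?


d(q,P0) = 1.0  (label B)
d(q,P1) = 3.0  (label A)
d(q,P2) = 2.2361  (label B)
Votes: A=1, B=2
Majority → B

B


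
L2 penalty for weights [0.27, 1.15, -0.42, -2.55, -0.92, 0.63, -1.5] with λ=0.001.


‖w‖₂² = (0.27)² + (1.15)² + (-0.42)² + (-2.55)² + (-0.92)² + (0.63)² + (-1.5)²
     = 0.0729 + 1.3225 + 0.1764 + 6.5025 + 0.8464 + 0.3969 + 2.25
     = 11.5676
λ·‖w‖₂² = 0.001·11.5676 = 0.011568

0.011568


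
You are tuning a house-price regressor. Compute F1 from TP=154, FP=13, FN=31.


Precision = 154/167 = 0.9222
Recall = 154/185 = 0.8324
F1 = 2·P·R/(P+R) = 2·TP/(2·TP+FP+FN) = 308/(308+13+31) = 308/352 = 0.875

0.875


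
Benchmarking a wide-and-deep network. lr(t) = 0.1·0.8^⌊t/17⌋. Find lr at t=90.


n_drops = ⌊90/17⌋ = 5
lr = 0.1·0.8^5 = 0.1·0.32768 = 0.032768

0.032768


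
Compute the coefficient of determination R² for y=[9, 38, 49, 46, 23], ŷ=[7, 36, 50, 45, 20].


ȳ = 33
SS_res = Σ(y-ŷ)² = 19
SS_tot = Σ(y-ȳ)² = 1126
R² = 1 - SS_res/SS_tot = 1 - 0.0169 = 0.9831

0.9831


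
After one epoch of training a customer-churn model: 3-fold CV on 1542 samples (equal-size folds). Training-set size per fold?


Fold size = 1542/3 = 514
Training per fold = 1542 - 514 = 1028

1028


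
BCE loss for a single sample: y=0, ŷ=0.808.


BCE = -[y·ln(p) + (1-y)·ln(1-p)]
= -0 - 1·ln(1-0.808)
= -ln(0.192) = 1.6503

1.6503


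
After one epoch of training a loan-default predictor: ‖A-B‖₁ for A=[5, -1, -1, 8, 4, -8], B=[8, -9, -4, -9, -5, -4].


d = |5-8| + |-1+ 9| + |-1+ 4| + |8+ 9| + |4+ 5| + |-8+ 4|
  = 3 + 8 + 3 + 17 + 9 + 4
  = 44

44


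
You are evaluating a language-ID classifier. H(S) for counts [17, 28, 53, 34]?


Probabilities: [17/132, 28/132, 53/132, 34/132] ≈ [0.1288, 0.2121, 0.4015, 0.2576]
H = -((17/132)·log₂(17/132) + (28/132)·log₂(28/132) + (53/132)·log₂(53/132) + (34/132)·log₂(34/132))
  = 1.888 bits

1.888 bits


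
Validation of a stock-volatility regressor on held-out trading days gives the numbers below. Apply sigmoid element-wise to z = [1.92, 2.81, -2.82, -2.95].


σ(1.92) = 1/(1+e^-1.92) = 0.8721
σ(2.81) = 1/(1+e^-2.81) = 0.9432
σ(-2.82) = 1/(1+e^2.82) = 0.0563
σ(-2.95) = 1/(1+e^2.95) = 0.0497
result = [0.8721, 0.9432, 0.0563, 0.0497]

[0.8721, 0.9432, 0.0563, 0.0497]


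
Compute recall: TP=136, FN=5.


Recall = TP/(TP+FN)
= 136/(136+5)
= 136/141 = 96.45%

96.45%


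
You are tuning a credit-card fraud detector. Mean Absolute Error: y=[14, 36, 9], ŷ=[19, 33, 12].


Absolute errors: |14-19|=5, |36-33|=3, |9-12|=3
Sum = 11
MAE = 11/3 = 11/3

11/3


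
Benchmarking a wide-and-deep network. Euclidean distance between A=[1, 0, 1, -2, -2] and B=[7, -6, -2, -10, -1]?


d = √((1-7)² + (0+ 6)² + (1+ 2)² + (-2+ 10)² + (-2+ 1)²)
  = √(36 + 36 + 9 + 64 + 1)
  = √146 = 12.083

12.083


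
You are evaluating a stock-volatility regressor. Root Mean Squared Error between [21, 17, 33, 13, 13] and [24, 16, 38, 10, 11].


MSE = 48/5 = 9.6
RMSE = √(48/5) = 3.0984

3.0984


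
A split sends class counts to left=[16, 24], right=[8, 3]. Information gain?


Parent = [24, 27], H_parent = 0.9975
H_left = 0.971 (n=40), H_right = 0.8454 (n=11)
H_children = (40/51)·0.971 + (11/51)·0.8454 = 0.9439
IG = 0.9975 - 0.9439 = 0.0536

0.0536


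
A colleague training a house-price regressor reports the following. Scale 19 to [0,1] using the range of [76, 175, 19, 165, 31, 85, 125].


min=19, max=175
(19-19)/(175-19) = 0/156 = 0.0

0.0


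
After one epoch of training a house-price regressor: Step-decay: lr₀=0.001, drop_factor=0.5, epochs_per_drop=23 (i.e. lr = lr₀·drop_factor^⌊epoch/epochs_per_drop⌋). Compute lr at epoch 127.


n_drops = ⌊127/23⌋ = 5
lr = 0.001·0.5^5 = 0.001·0.03125 = 0.00003125

0.00003125


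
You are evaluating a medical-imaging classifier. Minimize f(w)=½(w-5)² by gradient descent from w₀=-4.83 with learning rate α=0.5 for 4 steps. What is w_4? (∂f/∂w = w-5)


step 1: grad = -4.83-5 = -9.83; w = -4.83 - 0.5·(-9.83) = 0.085
step 2: grad = 0.085-5 = -4.915; w = 0.085 - 0.5·(-4.915) = 2.5425
step 3: grad = 2.5425-5 = -2.4575; w = 2.5425 - 0.5·(-2.4575) = 3.77125
step 4: grad = 3.77125-5 = -1.22875; w = 3.77125 - 0.5·(-1.22875) = 4.385625

4.385625


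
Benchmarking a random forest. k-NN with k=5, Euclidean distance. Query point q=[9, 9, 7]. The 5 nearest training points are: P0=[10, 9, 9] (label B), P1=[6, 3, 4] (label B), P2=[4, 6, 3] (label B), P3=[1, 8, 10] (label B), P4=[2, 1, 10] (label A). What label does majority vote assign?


d(q,P0) = 2.2361  (label B)
d(q,P1) = 7.3485  (label B)
d(q,P2) = 7.0711  (label B)
d(q,P3) = 8.6023  (label B)
d(q,P4) = 11.0454  (label A)
Votes: A=1, B=4
Majority → B

B


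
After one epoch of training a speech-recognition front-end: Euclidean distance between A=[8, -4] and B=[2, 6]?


d = √((8-2)² + (-4-6)²)
  = √(36 + 100)
  = √136 = 11.6619

11.6619


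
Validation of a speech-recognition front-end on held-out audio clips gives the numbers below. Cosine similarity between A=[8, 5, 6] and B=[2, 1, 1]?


A·B = 8·2 + 5·1 + 6·1 = 27
‖A‖ = √125 = 11.1803, ‖B‖ = √6 = 2.4495
cos = 27/(√125·√6) = 27/√750 = 0.9859

0.9859


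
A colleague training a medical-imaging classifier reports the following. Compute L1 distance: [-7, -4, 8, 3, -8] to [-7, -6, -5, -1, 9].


d = |-7+ 7| + |-4+ 6| + |8+ 5| + |3+ 1| + |-8-9|
  = 0 + 2 + 13 + 4 + 17
  = 36

36


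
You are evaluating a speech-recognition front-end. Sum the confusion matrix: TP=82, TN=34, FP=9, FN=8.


Total = TP + TN + FP + FN
= 82 + 34 + 9 + 8
= 133
(Predicted positive: 91, predicted negative: 42)

133


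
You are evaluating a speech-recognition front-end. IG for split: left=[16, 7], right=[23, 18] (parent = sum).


Parent = [39, 25], H_parent = 0.9652
H_left = 0.8865 (n=23), H_right = 0.9892 (n=41)
H_children = (23/64)·0.8865 + (41/64)·0.9892 = 0.9523
IG = 0.9652 - 0.9523 = 0.0129

0.0129


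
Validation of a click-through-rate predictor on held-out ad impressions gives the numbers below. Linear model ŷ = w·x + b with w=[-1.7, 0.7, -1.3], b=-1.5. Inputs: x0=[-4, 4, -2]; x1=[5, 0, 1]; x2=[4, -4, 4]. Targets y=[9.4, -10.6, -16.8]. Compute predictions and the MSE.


ŷ0 = (-1.7)·(-4) + (0.7)·(4) + (-1.3)·(-2) - 1.5 = 10.7
ŷ1 = (-1.7)·(5) + (0.7)·(0) + (-1.3)·(1) - 1.5 = -11.3
ŷ2 = (-1.7)·(4) + (0.7)·(-4) + (-1.3)·(4) - 1.5 = -16.3
errors² = [1.69, 0.49, 0.25]
MSE = 2.4300/3 = 0.81

0.81


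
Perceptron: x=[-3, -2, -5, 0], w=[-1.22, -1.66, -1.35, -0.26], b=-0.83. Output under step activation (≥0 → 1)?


z = (-3)·(-1.22) + (-2)·(-1.66) + (-5)·(-1.35) + (0)·(-0.26) - 0.83
  = 12.9
step(z) = 1 (z≥0)

1


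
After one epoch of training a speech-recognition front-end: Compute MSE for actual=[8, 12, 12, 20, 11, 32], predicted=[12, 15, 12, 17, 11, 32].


Squared errors: (8-12)²=16, (12-15)²=9, (12-12)²=0, (20-17)²=9, (11-11)²=0, (32-32)²=0
Sum = 34
MSE = 34/6 = 17/3

17/3


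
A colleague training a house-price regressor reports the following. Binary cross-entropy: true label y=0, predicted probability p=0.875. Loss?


BCE = -[y·ln(p) + (1-y)·ln(1-p)]
= -0 - 1·ln(1-0.875)
= -ln(0.125) = 2.0794

2.0794


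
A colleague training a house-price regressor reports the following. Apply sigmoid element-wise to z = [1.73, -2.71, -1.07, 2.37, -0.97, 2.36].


σ(1.73) = 1/(1+e^-1.73) = 0.8494
σ(-2.71) = 1/(1+e^2.71) = 0.0624
σ(-1.07) = 1/(1+e^1.07) = 0.2554
σ(2.37) = 1/(1+e^-2.37) = 0.9145
σ(-0.97) = 1/(1+e^0.97) = 0.2749
σ(2.36) = 1/(1+e^-2.36) = 0.9137
result = [0.8494, 0.0624, 0.2554, 0.9145, 0.2749, 0.9137]

[0.8494, 0.0624, 0.2554, 0.9145, 0.2749, 0.9137]


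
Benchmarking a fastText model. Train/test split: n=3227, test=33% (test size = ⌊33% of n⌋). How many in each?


Test = ⌊3227·33/100⌋ = 1064
Train = 3227 - 1064 = 2163

Train: 2163, Test: 1064


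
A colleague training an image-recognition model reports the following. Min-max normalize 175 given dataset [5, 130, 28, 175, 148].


min=5, max=175
(175-5)/(175-5) = 170/170 = 1.0

1.0


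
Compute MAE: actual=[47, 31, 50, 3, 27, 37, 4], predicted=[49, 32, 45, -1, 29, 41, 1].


Absolute errors: |47-49|=2, |31-32|=1, |50-45|=5, |3+ 1|=4, |27-29|=2, |37-41|=4, |4-1|=3
Sum = 21
MAE = 21/7 = 3

3


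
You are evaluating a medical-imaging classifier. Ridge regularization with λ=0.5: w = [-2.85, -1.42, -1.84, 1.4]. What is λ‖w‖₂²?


‖w‖₂² = (-2.85)² + (-1.42)² + (-1.84)² + (1.4)²
     = 8.1225 + 2.0164 + 3.3856 + 1.96
     = 15.4845
λ·‖w‖₂² = 0.5·15.4845 = 7.74225

7.74225


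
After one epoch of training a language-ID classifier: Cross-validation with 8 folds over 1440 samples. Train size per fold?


Fold size = 1440/8 = 180
Training per fold = 1440 - 180 = 1260

1260


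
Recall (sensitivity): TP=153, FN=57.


Recall = TP/(TP+FN)
= 153/(153+57)
= 153/210 = 72.86%

72.86%


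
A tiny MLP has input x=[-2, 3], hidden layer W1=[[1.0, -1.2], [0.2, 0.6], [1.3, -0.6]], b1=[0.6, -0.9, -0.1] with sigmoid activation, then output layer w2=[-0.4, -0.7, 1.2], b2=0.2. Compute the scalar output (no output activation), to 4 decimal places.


z1[0] = (1.0)·(-2) + (-1.2)·(3) + 0.6 = -5.0
z1[1] = (0.2)·(-2) + (0.6)·(3) - 0.9 = 0.5
z1[2] = (1.3)·(-2) + (-0.6)·(3) - 0.1 = -4.5
h = sigmoid(z1) = [0.0067, 0.6225, 0.011]
output = (-0.4)·(0.0067) + (-0.7)·(0.6225) + (1.2)·(0.011) + 0.2 = -0.2252

-0.2252


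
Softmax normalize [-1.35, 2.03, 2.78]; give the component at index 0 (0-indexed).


Exponentials: e^-1.35=0.2592, e^2.03=7.6141, e^2.78=16.119
Sum = 23.9923
Softmax = [0.0108, 0.3174, 0.6718]
p[0] = 0.2592/23.9923 = 0.0108

0.0108


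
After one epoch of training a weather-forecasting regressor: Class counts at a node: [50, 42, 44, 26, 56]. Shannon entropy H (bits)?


Probabilities: [50/218, 42/218, 44/218, 26/218, 56/218] ≈ [0.2294, 0.1927, 0.2018, 0.1193, 0.2569]
H = -((50/218)·log₂(50/218) + (42/218)·log₂(42/218) + (44/218)·log₂(44/218) + (26/218)·log₂(26/218) + (56/218)·log₂(56/218))
  = 2.2805 bits

2.2805 bits


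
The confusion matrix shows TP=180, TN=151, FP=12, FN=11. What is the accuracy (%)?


Accuracy = (TP+TN)/(TP+TN+FP+FN)
= (180+151)/(354)
= 331/354 = 93.5%

93.5%


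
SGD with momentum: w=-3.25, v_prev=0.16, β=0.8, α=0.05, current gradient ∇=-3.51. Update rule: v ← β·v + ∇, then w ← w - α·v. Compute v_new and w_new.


v_new = 0.8·0.16 - 3.51 = 0.128 - 3.51 = -3.382
w_new = -3.25 - 0.05·-3.382 = -3.25 + 0.1691 = -3.0809

v_new=-3.382, w_new=-3.0809


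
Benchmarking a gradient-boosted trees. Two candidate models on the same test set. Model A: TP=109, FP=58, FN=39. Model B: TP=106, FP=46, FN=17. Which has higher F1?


Model A: P=109/167=0.6527, R=109/148=0.7365, F1=2PR/(P+R)=2TP/(2TP+FP+FN)=218/315=0.6921
Model B: P=106/152=0.6974, R=106/123=0.8618, F1=2PR/(P+R)=2TP/(2TP+FP+FN)=212/275=0.7709
0.6921 < 0.7709 → Model B

Model B


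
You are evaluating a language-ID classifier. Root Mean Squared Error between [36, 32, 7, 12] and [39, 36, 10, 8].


MSE = 50/4 = 12.5
RMSE = √(50/4) = 3.5355

3.5355


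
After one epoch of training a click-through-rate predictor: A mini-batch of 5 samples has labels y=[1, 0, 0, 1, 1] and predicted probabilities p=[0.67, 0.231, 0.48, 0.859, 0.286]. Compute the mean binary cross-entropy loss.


L[0] = -ln(0.67) = 0.4005
L[1] = -ln(1-0.231) = -ln(0.769) = 0.2627
L[2] = -ln(1-0.48) = -ln(0.52) = 0.6539
L[3] = -ln(0.859) = 0.152
L[4] = -ln(0.286) = 1.2518
mean = (0.4005 + 0.2627 + 0.6539 + 0.152 + 1.2518)/5 = 0.5442

0.5442


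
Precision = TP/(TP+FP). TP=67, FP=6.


Precision = TP/(TP+FP)
= 67/(67+6)
= 67/73 = 91.78%

91.78%


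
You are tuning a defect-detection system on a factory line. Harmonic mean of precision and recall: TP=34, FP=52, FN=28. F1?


Precision = 34/86 = 0.3953
Recall = 34/62 = 0.5484
F1 = 2·P·R/(P+R) = 2·TP/(2·TP+FP+FN) = 68/(68+52+28) = 68/148 = 0.4595

0.4595


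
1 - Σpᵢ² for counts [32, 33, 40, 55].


Probabilities: [32/160, 33/160, 40/160, 55/160] ≈ [0.2, 0.2062, 0.25, 0.3438]
Σpᵢ² = (1024 + 1089 + 1600 + 3025)/160² = 6738/25600
Gini = 1 - Σpᵢ² = 1 - 6738/25600 = 0.7368

0.7368


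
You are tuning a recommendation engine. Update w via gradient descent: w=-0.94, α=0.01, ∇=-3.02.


w_new = w - α·∇
= -0.94 - 0.01·-3.02
= -0.94 + 0.0302
= -0.9098

-0.9098


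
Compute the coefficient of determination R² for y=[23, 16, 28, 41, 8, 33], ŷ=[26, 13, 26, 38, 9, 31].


ȳ = 24.8333
SS_res = Σ(y-ŷ)² = 36
SS_tot = Σ(y-ȳ)² = 702.83
R² = 1 - SS_res/SS_tot = 1 - 0.0512 = 0.9488

0.9488


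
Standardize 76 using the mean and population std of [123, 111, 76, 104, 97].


μ = 102.2, σ = 15.664
z = (76 - 102.2)/15.664 = -1.6726

-1.6726


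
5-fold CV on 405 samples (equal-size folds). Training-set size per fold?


Fold size = 405/5 = 81
Training per fold = 405 - 81 = 324

324


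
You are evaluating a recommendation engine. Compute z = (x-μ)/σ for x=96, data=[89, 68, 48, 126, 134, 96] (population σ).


μ = 93.5, σ = 30.1206
z = (96 - 93.5)/30.1206 = 0.083

0.083


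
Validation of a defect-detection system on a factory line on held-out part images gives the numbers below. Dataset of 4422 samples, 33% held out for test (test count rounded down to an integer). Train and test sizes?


Test = ⌊4422·33/100⌋ = 1459
Train = 4422 - 1459 = 2963

Train: 2963, Test: 1459


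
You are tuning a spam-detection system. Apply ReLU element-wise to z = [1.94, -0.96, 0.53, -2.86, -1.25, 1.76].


ReLU(1.94) = max(0, 1.94) = 1.94
ReLU(-0.96) = max(0, -0.96) = 0.0
ReLU(0.53) = max(0, 0.53) = 0.53
ReLU(-2.86) = max(0, -2.86) = 0.0
ReLU(-1.25) = max(0, -1.25) = 0.0
ReLU(1.76) = max(0, 1.76) = 1.76
result = [1.94, 0.0, 0.53, 0.0, 0.0, 1.76]

[1.94, 0.0, 0.53, 0.0, 0.0, 1.76]


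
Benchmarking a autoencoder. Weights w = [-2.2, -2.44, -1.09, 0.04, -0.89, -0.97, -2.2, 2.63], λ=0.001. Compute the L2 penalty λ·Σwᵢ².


‖w‖₂² = (-2.2)² + (-2.44)² + (-1.09)² + (0.04)² + (-0.89)² + (-0.97)² + (-2.2)² + (2.63)²
     = 4.84 + 5.9536 + 1.1881 + 0.0016 + 0.7921 + 0.9409 + 4.84 + 6.9169
     = 25.4732
λ·‖w‖₂² = 0.001·25.4732 = 0.025473

0.025473


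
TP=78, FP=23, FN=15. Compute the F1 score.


Precision = 78/101 = 0.7723
Recall = 78/93 = 0.8387
F1 = 2·P·R/(P+R) = 2·TP/(2·TP+FP+FN) = 156/(156+23+15) = 156/194 = 0.8041

0.8041


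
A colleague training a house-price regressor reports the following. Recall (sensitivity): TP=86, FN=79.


Recall = TP/(TP+FN)
= 86/(86+79)
= 86/165 = 52.12%

52.12%


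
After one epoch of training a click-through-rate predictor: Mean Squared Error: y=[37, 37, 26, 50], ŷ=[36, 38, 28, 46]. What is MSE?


Squared errors: (37-36)²=1, (37-38)²=1, (26-28)²=4, (50-46)²=16
Sum = 22
MSE = 22/4 = 11/2

11/2


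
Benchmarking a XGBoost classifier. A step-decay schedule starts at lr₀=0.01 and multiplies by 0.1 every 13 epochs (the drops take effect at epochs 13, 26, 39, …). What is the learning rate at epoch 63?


n_drops = ⌊63/13⌋ = 4
lr = 0.01·0.1^4 = 0.01·0.0001 = 0.000001

0.000001


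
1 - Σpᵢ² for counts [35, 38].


Probabilities: [35/73, 38/73] ≈ [0.4795, 0.5205]
Σpᵢ² = (1225 + 1444)/73² = 2669/5329
Gini = 1 - Σpᵢ² = 1 - 2669/5329 = 0.4992

0.4992


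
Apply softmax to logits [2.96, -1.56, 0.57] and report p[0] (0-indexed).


Exponentials: e^2.96=19.298, e^-1.56=0.2101, e^0.57=1.7683
Sum = 21.2764
Softmax = [0.907, 0.0099, 0.0831]
p[0] = 19.298/21.2764 = 0.907

0.907


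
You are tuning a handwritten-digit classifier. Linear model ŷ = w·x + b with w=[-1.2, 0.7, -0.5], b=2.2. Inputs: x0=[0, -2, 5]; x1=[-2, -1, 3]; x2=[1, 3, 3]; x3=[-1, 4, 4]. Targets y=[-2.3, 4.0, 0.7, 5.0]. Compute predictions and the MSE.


ŷ0 = (-1.2)·(0) + (0.7)·(-2) + (-0.5)·(5) + 2.2 = -1.7
ŷ1 = (-1.2)·(-2) + (0.7)·(-1) + (-0.5)·(3) + 2.2 = 2.4
ŷ2 = (-1.2)·(1) + (0.7)·(3) + (-0.5)·(3) + 2.2 = 1.6
ŷ3 = (-1.2)·(-1) + (0.7)·(4) + (-0.5)·(4) + 2.2 = 4.2
errors² = [0.36, 2.56, 0.81, 0.64]
MSE = 4.3700/4 = 1.0925

1.0925


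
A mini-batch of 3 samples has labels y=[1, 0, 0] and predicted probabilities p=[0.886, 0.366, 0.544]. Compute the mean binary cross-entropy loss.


L[0] = -ln(0.886) = 0.121
L[1] = -ln(1-0.366) = -ln(0.634) = 0.4557
L[2] = -ln(1-0.544) = -ln(0.456) = 0.7853
mean = (0.121 + 0.4557 + 0.7853)/3 = 0.454

0.454


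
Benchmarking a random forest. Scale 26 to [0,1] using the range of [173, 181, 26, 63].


min=26, max=181
(26-26)/(181-26) = 0/155 = 0.0

0.0


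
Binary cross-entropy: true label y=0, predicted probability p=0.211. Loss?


BCE = -[y·ln(p) + (1-y)·ln(1-p)]
= -0 - 1·ln(1-0.211)
= -ln(0.789) = 0.237

0.237


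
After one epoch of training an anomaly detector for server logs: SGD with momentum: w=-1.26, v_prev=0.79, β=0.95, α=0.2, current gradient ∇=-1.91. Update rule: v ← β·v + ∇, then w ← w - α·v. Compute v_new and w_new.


v_new = 0.95·0.79 - 1.91 = 0.7505 - 1.91 = -1.1595
w_new = -1.26 - 0.2·-1.1595 = -1.26 + 0.2319 = -1.0281

v_new=-1.1595, w_new=-1.0281


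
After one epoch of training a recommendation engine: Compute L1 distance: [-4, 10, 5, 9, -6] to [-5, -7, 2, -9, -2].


d = |-4+ 5| + |10+ 7| + |5-2| + |9+ 9| + |-6+ 2|
  = 1 + 17 + 3 + 18 + 4
  = 43

43


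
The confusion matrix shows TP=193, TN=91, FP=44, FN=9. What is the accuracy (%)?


Accuracy = (TP+TN)/(TP+TN+FP+FN)
= (193+91)/(337)
= 284/337 = 84.27%

84.27%


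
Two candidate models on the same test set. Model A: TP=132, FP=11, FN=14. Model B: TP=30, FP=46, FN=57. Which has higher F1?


Model A: P=132/143=0.9231, R=132/146=0.9041, F1=2PR/(P+R)=2TP/(2TP+FP+FN)=264/289=0.9135
Model B: P=30/76=0.3947, R=30/87=0.3448, F1=2PR/(P+R)=2TP/(2TP+FP+FN)=60/163=0.3681
0.9135 > 0.3681 → Model A

Model A


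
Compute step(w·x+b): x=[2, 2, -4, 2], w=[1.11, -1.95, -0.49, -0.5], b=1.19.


z = (2)·(1.11) + (2)·(-1.95) + (-4)·(-0.49) + (2)·(-0.5) + 1.19
  = 0.47
step(z) = 1 (z≥0)

1


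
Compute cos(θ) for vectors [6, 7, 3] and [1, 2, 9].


A·B = 6·1 + 7·2 + 3·9 = 47
‖A‖ = √94 = 9.6954, ‖B‖ = √86 = 9.2736
cos = 47/(√94·√86) = 47/√8084 = 0.5227

0.5227


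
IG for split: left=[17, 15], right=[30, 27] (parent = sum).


Parent = [47, 42], H_parent = 0.9977
H_left = 0.9972 (n=32), H_right = 0.998 (n=57)
H_children = (32/89)·0.9972 + (57/89)·0.998 = 0.9977
IG = 0.9977 - 0.9977 = 0.0

0.0


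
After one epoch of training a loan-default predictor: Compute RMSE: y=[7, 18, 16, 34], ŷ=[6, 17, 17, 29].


MSE = 28/4 = 7
RMSE = √(28/4) = 2.6458

2.6458


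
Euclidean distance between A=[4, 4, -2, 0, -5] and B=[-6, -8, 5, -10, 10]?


d = √((4+ 6)² + (4+ 8)² + (-2-5)² + (0+ 10)² + (-5-10)²)
  = √(100 + 144 + 49 + 100 + 225)
  = √618 = 24.8596

24.8596


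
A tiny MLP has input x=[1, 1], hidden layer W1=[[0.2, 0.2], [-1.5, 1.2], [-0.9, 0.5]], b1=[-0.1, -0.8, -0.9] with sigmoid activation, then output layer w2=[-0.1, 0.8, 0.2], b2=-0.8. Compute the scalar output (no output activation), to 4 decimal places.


z1[0] = (0.2)·(1) + (0.2)·(1) - 0.1 = 0.3
z1[1] = (-1.5)·(1) + (1.2)·(1) - 0.8 = -1.1
z1[2] = (-0.9)·(1) + (0.5)·(1) - 0.9 = -1.3
h = sigmoid(z1) = [0.5744, 0.2497, 0.2142]
output = (-0.1)·(0.5744) + (0.8)·(0.2497) + (0.2)·(0.2142) - 0.8 = -0.6148

-0.6148


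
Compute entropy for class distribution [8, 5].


Probabilities: [8/13, 5/13] ≈ [0.6154, 0.3846]
H = -((8/13)·log₂(8/13) + (5/13)·log₂(5/13))
  = 0.9612 bits

0.9612 bits


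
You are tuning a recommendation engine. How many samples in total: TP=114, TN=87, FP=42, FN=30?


Total = TP + TN + FP + FN
= 114 + 87 + 42 + 30
= 273
(Predicted positive: 156, predicted negative: 117)

273


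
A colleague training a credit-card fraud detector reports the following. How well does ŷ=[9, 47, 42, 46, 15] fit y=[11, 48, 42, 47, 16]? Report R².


ȳ = 32.8
SS_res = Σ(y-ŷ)² = 7
SS_tot = Σ(y-ȳ)² = 1274.8
R² = 1 - SS_res/SS_tot = 1 - 0.0055 = 0.9945

0.9945


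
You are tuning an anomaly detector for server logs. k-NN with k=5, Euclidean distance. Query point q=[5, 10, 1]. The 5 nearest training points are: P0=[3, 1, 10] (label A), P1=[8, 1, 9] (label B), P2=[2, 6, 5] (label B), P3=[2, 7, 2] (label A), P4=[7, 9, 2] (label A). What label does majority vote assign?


d(q,P0) = 12.8841  (label A)
d(q,P1) = 12.4097  (label B)
d(q,P2) = 6.4031  (label B)
d(q,P3) = 4.3589  (label A)
d(q,P4) = 2.4495  (label A)
Votes: A=3, B=2
Majority → A

A


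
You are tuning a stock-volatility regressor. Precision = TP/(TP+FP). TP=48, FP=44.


Precision = TP/(TP+FP)
= 48/(48+44)
= 48/92 = 52.17%

52.17%


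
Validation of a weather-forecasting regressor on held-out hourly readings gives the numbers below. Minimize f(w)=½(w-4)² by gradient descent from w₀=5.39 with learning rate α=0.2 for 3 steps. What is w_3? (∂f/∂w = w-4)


step 1: grad = 5.39-4 = 1.39; w = 5.39 - 0.2·(1.39) = 5.112
step 2: grad = 5.112-4 = 1.112; w = 5.112 - 0.2·(1.112) = 4.8896
step 3: grad = 4.8896-4 = 0.8896; w = 4.8896 - 0.2·(0.8896) = 4.71168

4.71168


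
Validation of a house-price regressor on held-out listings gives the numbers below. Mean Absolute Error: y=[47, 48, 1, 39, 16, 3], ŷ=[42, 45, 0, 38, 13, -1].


Absolute errors: |47-42|=5, |48-45|=3, |1-0|=1, |39-38|=1, |16-13|=3, |3+ 1|=4
Sum = 17
MAE = 17/6 = 17/6

17/6


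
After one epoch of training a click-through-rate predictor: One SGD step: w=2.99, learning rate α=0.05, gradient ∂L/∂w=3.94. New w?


w_new = w - α·∇
= 2.99 - 0.05·3.94
= 2.99 - 0.197
= 2.793

2.793


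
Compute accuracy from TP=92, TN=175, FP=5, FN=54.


Accuracy = (TP+TN)/(TP+TN+FP+FN)
= (92+175)/(326)
= 267/326 = 81.9%

81.9%


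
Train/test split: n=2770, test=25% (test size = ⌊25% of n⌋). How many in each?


Test = ⌊2770·25/100⌋ = 692
Train = 2770 - 692 = 2078

Train: 2078, Test: 692


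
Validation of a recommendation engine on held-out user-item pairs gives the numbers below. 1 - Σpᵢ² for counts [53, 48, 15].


Probabilities: [53/116, 48/116, 15/116] ≈ [0.4569, 0.4138, 0.1293]
Σpᵢ² = (2809 + 2304 + 225)/116² = 5338/13456
Gini = 1 - Σpᵢ² = 1 - 5338/13456 = 0.6033

0.6033


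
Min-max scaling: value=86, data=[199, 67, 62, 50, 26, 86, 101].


min=26, max=199
(86-26)/(199-26) = 60/173 = 0.3468

0.3468


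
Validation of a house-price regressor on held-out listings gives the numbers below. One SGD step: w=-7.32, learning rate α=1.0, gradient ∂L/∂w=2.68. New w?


w_new = w - α·∇
= -7.32 - 1.0·2.68
= -7.32 - 2.68
= -10

-10


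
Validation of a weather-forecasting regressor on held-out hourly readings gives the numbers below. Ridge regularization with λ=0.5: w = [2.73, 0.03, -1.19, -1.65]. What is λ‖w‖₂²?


‖w‖₂² = (2.73)² + (0.03)² + (-1.19)² + (-1.65)²
     = 7.4529 + 0.0009 + 1.4161 + 2.7225
     = 11.5924
λ·‖w‖₂² = 0.5·11.5924 = 5.7962

5.7962


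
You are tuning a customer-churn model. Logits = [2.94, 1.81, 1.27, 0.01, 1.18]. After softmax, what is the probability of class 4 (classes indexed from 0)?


Exponentials: e^2.94=18.9158, e^1.81=6.1104, e^1.27=3.5609, e^0.01=1.0101, e^1.18=3.2544
Sum = 32.8516
Softmax = [0.5758, 0.186, 0.1084, 0.0307, 0.0991]
p[4] = 3.2544/32.8516 = 0.0991

0.0991


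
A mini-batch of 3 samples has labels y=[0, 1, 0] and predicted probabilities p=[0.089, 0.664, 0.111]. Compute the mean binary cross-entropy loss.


L[0] = -ln(1-0.089) = -ln(0.911) = 0.0932
L[1] = -ln(0.664) = 0.4095
L[2] = -ln(1-0.111) = -ln(0.889) = 0.1177
mean = (0.0932 + 0.4095 + 0.1177)/3 = 0.2068

0.2068


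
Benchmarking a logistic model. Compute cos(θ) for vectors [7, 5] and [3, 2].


A·B = 7·3 + 5·2 = 31
‖A‖ = √74 = 8.6023, ‖B‖ = √13 = 3.6056
cos = 31/(√74·√13) = 31/√962 = 0.9995

0.9995


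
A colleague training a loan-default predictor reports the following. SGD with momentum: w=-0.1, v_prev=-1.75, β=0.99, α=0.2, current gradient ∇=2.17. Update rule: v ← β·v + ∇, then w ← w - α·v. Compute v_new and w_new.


v_new = 0.99·-1.75 + 2.17 = -1.7325 + 2.17 = 0.4375
w_new = -0.1 - 0.2·0.4375 = -0.1 - 0.0875 = -0.1875

v_new=0.4375, w_new=-0.1875


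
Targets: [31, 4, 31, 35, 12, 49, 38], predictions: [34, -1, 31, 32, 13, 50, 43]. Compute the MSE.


Squared errors: (31-34)²=9, (4+ 1)²=25, (31-31)²=0, (35-32)²=9, (12-13)²=1, (49-50)²=1, (38-43)²=25
Sum = 70
MSE = 70/7 = 10

10


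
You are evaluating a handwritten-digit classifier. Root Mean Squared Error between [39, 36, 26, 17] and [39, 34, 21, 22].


MSE = 54/4 = 13.5
RMSE = √(54/4) = 3.6742

3.6742


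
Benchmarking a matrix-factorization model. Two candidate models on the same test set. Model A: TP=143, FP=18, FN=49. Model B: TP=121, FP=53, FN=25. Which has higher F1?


Model A: P=143/161=0.8882, R=143/192=0.7448, F1=2PR/(P+R)=2TP/(2TP+FP+FN)=286/353=0.8102
Model B: P=121/174=0.6954, R=121/146=0.8288, F1=2PR/(P+R)=2TP/(2TP+FP+FN)=242/320=0.7562
0.8102 > 0.7562 → Model A

Model A


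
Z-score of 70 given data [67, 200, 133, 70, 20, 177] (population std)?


μ = 111.1667, σ = 64.1078
z = (70 - 111.1667)/64.1078 = -0.6421

-0.6421


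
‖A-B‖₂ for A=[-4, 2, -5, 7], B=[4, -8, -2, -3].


d = √((-4-4)² + (2+ 8)² + (-5+ 2)² + (7+ 3)²)
  = √(64 + 100 + 9 + 100)
  = √273 = 16.5227

16.5227


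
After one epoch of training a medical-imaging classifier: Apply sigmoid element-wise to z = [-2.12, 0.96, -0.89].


σ(-2.12) = 1/(1+e^2.12) = 0.1072
σ(0.96) = 1/(1+e^-0.96) = 0.7231
σ(-0.89) = 1/(1+e^0.89) = 0.2911
result = [0.1072, 0.7231, 0.2911]

[0.1072, 0.7231, 0.2911]


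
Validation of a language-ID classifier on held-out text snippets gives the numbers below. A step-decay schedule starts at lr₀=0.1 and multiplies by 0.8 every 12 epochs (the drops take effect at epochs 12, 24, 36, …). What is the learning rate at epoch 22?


n_drops = ⌊22/12⌋ = 1
lr = 0.1·0.8^1 = 0.1·0.8 = 0.08

0.08


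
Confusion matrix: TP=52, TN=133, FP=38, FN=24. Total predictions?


Total = TP + TN + FP + FN
= 52 + 133 + 38 + 24
= 247
(Predicted positive: 90, predicted negative: 157)

247


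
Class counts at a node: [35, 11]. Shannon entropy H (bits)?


Probabilities: [35/46, 11/46] ≈ [0.7609, 0.2391]
H = -((35/46)·log₂(35/46) + (11/46)·log₂(11/46))
  = 0.7936 bits

0.7936 bits


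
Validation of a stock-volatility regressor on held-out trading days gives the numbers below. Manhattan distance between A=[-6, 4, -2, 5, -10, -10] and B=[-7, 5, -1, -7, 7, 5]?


d = |-6+ 7| + |4-5| + |-2+ 1| + |5+ 7| + |-10-7| + |-10-5|
  = 1 + 1 + 1 + 12 + 17 + 15
  = 47

47


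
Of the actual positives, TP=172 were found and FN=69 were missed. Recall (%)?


Recall = TP/(TP+FN)
= 172/(172+69)
= 172/241 = 71.37%

71.37%


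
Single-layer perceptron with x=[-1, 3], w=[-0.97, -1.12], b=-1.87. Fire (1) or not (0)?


z = (-1)·(-0.97) + (3)·(-1.12) - 1.87
  = -4.26
step(z) = 0 (z<0)

0


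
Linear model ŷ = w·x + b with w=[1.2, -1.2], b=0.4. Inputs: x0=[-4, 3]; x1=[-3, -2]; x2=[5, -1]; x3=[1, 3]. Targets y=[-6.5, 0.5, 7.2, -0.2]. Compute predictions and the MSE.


ŷ0 = (1.2)·(-4) + (-1.2)·(3) + 0.4 = -8.0
ŷ1 = (1.2)·(-3) + (-1.2)·(-2) + 0.4 = -0.8
ŷ2 = (1.2)·(5) + (-1.2)·(-1) + 0.4 = 7.6
ŷ3 = (1.2)·(1) + (-1.2)·(3) + 0.4 = -2.0
errors² = [2.25, 1.69, 0.16, 3.24]
MSE = 7.3400/4 = 1.835

1.835


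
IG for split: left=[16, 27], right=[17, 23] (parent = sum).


Parent = [33, 50], H_parent = 0.9695
H_left = 0.9523 (n=43), H_right = 0.9837 (n=40)
H_children = (43/83)·0.9523 + (40/83)·0.9837 = 0.9674
IG = 0.9695 - 0.9674 = 0.0021

0.0021


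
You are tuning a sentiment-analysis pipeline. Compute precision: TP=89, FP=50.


Precision = TP/(TP+FP)
= 89/(89+50)
= 89/139 = 64.03%

64.03%


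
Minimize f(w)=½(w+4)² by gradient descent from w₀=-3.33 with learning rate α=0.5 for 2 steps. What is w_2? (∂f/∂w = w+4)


step 1: grad = -3.33+4 = 0.67; w = -3.33 - 0.5·(0.67) = -3.665
step 2: grad = -3.665+4 = 0.335; w = -3.665 - 0.5·(0.335) = -3.8325

-3.8325


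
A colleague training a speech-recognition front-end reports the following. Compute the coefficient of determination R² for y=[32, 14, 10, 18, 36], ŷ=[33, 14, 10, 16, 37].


ȳ = 22
SS_res = Σ(y-ŷ)² = 6
SS_tot = Σ(y-ȳ)² = 520
R² = 1 - SS_res/SS_tot = 1 - 0.0115 = 0.9885

0.9885


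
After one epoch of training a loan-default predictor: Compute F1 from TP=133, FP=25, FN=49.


Precision = 133/158 = 0.8418
Recall = 133/182 = 0.7308
F1 = 2·P·R/(P+R) = 2·TP/(2·TP+FP+FN) = 266/(266+25+49) = 266/340 = 0.7824

0.7824


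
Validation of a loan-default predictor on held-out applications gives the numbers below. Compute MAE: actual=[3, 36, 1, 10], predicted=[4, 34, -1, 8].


Absolute errors: |3-4|=1, |36-34|=2, |1+ 1|=2, |10-8|=2
Sum = 7
MAE = 7/4 = 7/4

7/4


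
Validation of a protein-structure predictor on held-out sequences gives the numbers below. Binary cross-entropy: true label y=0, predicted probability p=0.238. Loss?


BCE = -[y·ln(p) + (1-y)·ln(1-p)]
= -0 - 1·ln(1-0.238)
= -ln(0.762) = 0.2718

0.2718


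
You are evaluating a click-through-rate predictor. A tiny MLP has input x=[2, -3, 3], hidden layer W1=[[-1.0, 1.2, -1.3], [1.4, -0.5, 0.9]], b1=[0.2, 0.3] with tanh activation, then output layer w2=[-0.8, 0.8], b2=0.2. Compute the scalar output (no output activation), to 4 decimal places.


z1[0] = (-1.0)·(2) + (1.2)·(-3) + (-1.3)·(3) + 0.2 = -9.3
z1[1] = (1.4)·(2) + (-0.5)·(-3) + (0.9)·(3) + 0.3 = 7.3
h = tanh(z1) = [-1.0, 1.0]
output = (-0.8)·(-1.0) + (0.8)·(1.0) + 0.2 = 1.8

1.8


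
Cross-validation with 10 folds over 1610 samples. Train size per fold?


Fold size = 1610/10 = 161
Training per fold = 1610 - 161 = 1449

1449
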